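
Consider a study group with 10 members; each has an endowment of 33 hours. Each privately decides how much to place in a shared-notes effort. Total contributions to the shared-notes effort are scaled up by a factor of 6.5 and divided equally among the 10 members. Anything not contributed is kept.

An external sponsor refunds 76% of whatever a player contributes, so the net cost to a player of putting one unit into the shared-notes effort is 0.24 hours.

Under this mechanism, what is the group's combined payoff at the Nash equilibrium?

2395.80 hours

The effective private return per unit is now (6.5/10) / 0.24 = 2.7083 > 1, so every player's dominant strategy flips to full contribution.
At the Nash equilibrium everyone contributes 33. Group total payoff = 10 × (33 × 0.76 + 6.5 × 33) = 2395.80.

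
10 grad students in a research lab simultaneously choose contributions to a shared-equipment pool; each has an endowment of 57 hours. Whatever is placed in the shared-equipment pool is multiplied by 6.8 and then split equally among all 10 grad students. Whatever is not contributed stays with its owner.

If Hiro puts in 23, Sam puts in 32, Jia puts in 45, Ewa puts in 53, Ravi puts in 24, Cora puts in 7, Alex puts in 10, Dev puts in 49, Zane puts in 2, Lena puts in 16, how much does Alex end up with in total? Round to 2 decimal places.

Total contributed: 23 + 32 + 45 + 53 + 24 + 7 + 10 + 49 + 2 + 16 = 261.
Each receives 6.8 × 261 / 10 = 177.48 from the shared-equipment pool.
Alex keeps 57 − 10 = 47, so Alex's payoff is 47 + 177.48 = 224.48.

224.48 hours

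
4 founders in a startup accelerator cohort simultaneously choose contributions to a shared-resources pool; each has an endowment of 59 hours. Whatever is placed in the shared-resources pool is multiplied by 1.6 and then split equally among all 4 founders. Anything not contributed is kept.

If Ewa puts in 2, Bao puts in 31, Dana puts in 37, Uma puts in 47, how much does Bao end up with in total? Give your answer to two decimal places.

74.80 hours

Total contributed: 2 + 31 + 37 + 47 = 117.
Each receives 1.6 × 117 / 4 = 46.80 from the shared-resources pool.
Bao keeps 59 − 31 = 28, so Bao's payoff is 28 + 46.80 = 74.80.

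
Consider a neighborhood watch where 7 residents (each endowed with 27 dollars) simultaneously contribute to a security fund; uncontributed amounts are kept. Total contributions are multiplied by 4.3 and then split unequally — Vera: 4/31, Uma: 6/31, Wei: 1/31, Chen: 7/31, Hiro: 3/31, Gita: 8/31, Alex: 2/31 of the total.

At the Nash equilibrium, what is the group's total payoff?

278.10 dollars

For player j, contributing a unit is worthwhile iff 4.3 × (j's share) ≥ 1, i.e. iff j's share is at least 0.2326.
Gita alone (share 8/31) is above the threshold, contributing 27; the remaining 6 contribute 0. Total contributed: 27.
The security fund pays out 4.3 × 27 = 116.10 in total (split across the unequal shares, but the aggregate is all that matters for the group sum).
The 6 free-riders keep 27 each, adding 162. Group total = 162 + 116.10 = 278.10.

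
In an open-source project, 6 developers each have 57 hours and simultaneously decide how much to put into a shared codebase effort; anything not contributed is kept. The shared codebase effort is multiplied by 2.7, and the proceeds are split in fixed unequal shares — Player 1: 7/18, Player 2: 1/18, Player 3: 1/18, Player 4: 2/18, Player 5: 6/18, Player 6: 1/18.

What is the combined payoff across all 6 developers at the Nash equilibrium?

438.90 hours

For player j, contributing a unit is worthwhile iff 2.7 × (j's share) ≥ 1, i.e. iff j's share is at least 0.3704.
Only Player 1 (7/18) clears that bar, contributing 57; the remaining 5 contribute 0. Total contributed: 57.
The shared codebase effort pays out 2.7 × 57 = 153.90 in total (split across the unequal shares, but the aggregate is all that matters for the group sum).
The 5 free-riders keep 57 each, adding 285. Group total = 285 + 153.90 = 438.90.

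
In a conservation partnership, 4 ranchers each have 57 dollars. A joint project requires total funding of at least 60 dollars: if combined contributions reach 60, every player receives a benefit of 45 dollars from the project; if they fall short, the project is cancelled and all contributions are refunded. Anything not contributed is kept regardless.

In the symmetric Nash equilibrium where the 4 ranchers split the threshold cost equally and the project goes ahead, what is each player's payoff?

87 dollars

Equal share of the threshold: 60/4 = 15.
At this profile no one gains by cutting their contribution: any cut drops the total below 60, the project is cancelled, contributions are refunded, and the deviator ends with 57, which is less than 57 − 15 + 45 = 87. Contributing more than 15 just wastes the excess. So contributing exactly 15 is a best response.
Each player's payoff: 57 − 15 + 45 = 87.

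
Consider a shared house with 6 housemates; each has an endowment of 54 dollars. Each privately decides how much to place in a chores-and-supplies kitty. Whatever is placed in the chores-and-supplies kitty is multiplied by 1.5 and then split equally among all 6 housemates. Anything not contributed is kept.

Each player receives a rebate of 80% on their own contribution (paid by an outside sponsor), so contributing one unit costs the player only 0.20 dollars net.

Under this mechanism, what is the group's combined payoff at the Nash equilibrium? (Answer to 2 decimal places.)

With the mechanism, a contributed unit returns (1.5/6) / 0.20 = 1.2500 per unit of net cost to the contributor — now above 1 — so contributing fully is weakly dominant for every player.
At the Nash equilibrium everyone contributes 54. Group total payoff = 6 × (54 × 0.80 + 1.5 × 54) = 745.20.

745.20 dollars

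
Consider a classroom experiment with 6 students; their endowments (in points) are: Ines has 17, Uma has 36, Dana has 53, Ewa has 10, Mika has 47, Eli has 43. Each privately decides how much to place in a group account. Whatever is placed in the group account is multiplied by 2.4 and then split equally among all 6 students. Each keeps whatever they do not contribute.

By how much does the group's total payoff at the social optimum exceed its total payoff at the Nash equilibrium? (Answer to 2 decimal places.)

288.40 points

The private return per contributed unit is 2.4/6 = 0.4000 < 1 for every player regardless of endowment, so the Nash equilibrium is zero contribution and the group total is Σ E_j = 17 + 36 + 53 + 10 + 47 + 43 = 206.
Each contributed unit returns 2.400 to the group, so the social optimum is full contribution by everyone: group total = 2.400 × 206 = 494.40.
Efficiency loss = (2.400 − 1) × 206 = 288.40.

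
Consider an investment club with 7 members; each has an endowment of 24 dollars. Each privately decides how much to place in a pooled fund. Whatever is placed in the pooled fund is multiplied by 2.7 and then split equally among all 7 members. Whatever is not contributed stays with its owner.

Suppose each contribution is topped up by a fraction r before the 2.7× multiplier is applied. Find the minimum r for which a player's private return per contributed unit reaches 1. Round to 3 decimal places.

With matching at rate r, one contributed unit becomes (1 + r) in the pooled fund and returns 2.7 × (1 + r) / 7 to the contributor.
Setting this equal to 1: 1 + r = 7/2.7 = 2.5926.
So the minimum matching rate is r = 2.5926 − 1 = 1.593.

1.593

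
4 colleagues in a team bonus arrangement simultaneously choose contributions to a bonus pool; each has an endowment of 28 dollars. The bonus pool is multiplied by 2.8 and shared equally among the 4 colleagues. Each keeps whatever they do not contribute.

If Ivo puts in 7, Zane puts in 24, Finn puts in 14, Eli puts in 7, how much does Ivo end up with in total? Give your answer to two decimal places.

57.40 dollars

Total contributed: 7 + 24 + 14 + 7 = 52.
Each receives 2.8 × 52 / 4 = 36.40 from the bonus pool.
Ivo keeps 28 − 7 = 21, so Ivo's payoff is 21 + 36.40 = 57.40.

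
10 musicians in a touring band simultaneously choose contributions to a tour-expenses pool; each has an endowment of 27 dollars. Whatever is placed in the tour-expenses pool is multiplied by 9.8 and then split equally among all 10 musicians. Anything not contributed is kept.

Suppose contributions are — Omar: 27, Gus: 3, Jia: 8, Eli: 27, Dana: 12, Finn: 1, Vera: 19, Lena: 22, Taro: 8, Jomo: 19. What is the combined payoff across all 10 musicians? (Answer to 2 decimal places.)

1554.80 dollars

Total contributed: 27 + 3 + 8 + 27 + 12 + 1 + 19 + 22 + 8 + 19 = 146; total kept: 10 × 27 − 146 = 124.
The tour-expenses pool pays out 9.8 × 146 = 1430.80 in aggregate.
Group total = 124 + 1430.80 = 1554.80.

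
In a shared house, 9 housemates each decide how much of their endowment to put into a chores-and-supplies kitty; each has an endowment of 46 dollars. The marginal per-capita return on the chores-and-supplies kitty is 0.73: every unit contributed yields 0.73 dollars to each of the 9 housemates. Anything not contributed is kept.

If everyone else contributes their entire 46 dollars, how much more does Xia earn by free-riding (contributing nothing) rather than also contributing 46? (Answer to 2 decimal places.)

12.42 dollars

Switching from a contribution of 46 to 0 lets Xia keep an extra 46 dollars, but lowers the chores-and-supplies kitty by 46, which costs Xia their own share of that drop: 0.73 × 46 = 33.58.
Net gain = 46 − 33.58 = 12.42. The private return per contributed unit (0.73) is below 1, so free-riding is indeed the best response regardless of what the others do.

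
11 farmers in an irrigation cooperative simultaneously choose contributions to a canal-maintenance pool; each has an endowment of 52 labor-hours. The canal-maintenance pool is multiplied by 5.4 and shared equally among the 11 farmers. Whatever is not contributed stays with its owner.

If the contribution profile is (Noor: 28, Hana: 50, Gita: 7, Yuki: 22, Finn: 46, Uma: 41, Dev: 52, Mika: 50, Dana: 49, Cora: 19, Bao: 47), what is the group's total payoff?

2380.40 labor-hours

Total contributed: 28 + 50 + 7 + 22 + 46 + 41 + 52 + 50 + 49 + 19 + 47 = 411; total kept: 11 × 52 − 411 = 161.
The canal-maintenance pool pays out 5.4 × 411 = 2219.40 in aggregate.
Group total = 161 + 2219.40 = 2380.40.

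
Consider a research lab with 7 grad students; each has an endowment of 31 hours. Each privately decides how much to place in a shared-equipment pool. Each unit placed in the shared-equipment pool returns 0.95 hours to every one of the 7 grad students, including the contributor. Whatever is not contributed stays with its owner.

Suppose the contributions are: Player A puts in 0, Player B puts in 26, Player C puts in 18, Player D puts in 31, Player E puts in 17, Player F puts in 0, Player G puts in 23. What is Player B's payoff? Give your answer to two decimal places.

114.25 hours

Total contributed: 0 + 26 + 18 + 31 + 17 + 0 + 23 = 115.
Each receives 0.95 × 115 = 109.25 from the shared-equipment pool.
Player B keeps 31 − 26 = 5, so Player B's payoff is 5 + 109.25 = 114.25.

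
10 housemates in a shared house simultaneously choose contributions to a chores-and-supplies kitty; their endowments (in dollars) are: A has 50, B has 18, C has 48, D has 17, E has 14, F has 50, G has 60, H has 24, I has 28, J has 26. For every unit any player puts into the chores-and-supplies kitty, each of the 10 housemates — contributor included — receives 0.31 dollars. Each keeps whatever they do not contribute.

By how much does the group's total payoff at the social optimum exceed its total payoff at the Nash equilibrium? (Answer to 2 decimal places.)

The private return per contributed unit is 0.31 < 1 for everyone, so the Nash equilibrium is zero contribution and the group total is Σ E_j = 50 + 18 + 48 + 17 + 14 + 50 + 60 + 24 + 28 + 26 = 335.
Each contributed unit returns 3.100 to the group, so the social optimum is full contribution by everyone: group total = 3.100 × 335 = 1038.50.
Efficiency loss = (3.100 − 1) × 335 = 703.50.

703.50 dollars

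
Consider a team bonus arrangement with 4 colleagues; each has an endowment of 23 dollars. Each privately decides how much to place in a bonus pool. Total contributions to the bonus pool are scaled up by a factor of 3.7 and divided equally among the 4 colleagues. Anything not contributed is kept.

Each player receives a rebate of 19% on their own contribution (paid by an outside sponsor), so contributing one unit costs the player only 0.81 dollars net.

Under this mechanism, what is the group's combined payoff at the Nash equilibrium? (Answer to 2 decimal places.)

With the mechanism, a contributed unit returns (3.7/4) / 0.81 = 1.1420 per unit of net cost to the contributor — now above 1 — so contributing fully is weakly dominant for every player.
At the Nash equilibrium everyone contributes 23. Group total payoff = 4 × (23 × 0.19 + 3.7 × 23) = 357.88.

357.88 dollars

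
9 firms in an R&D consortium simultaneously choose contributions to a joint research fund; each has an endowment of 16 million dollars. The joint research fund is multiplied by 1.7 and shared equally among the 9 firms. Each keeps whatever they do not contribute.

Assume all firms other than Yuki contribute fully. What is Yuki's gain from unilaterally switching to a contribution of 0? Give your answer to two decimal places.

12.98 million dollars

Switching from a contribution of 16 to 0 lets Yuki keep an extra 16 million dollars, but lowers the joint research fund by 16, which costs Yuki their own share of that drop: 1.7/9 × 16 = 3.02.
Net gain = 16 − 3.02 = 12.98. The private return per contributed unit (0.1889) is below 1, so free-riding is indeed the best response regardless of what the others do.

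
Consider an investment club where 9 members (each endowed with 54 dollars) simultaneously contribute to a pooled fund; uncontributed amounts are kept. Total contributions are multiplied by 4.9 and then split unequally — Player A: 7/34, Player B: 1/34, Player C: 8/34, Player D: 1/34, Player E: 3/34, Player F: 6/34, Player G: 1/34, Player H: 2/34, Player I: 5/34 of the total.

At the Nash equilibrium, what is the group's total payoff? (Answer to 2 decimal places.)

A player with share s gets back 4.9·s per unit contributed, so full contribution is dominant for anyone with s > 1/4.9 = 0.2041 and zero contribution is dominant for anyone below.
Player A and Player C clear that bar, contributing 54 each; the remaining 7 contribute 0. Total contributed: 108.
The pooled fund pays out 4.9 × 108 = 529.20 in total (split across the unequal shares, but the aggregate is all that matters for the group sum).
The 7 free-riders keep 54 each, adding 378. Group total = 378 + 529.20 = 907.20.

907.20 dollars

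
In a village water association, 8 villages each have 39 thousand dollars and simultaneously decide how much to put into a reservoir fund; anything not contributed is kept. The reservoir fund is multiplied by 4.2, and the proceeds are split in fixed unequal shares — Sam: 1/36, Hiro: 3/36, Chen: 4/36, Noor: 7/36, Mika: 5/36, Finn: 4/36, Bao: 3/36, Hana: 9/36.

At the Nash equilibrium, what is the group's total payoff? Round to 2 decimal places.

436.80 thousand dollars

Player j's private return per contributed unit is 4.2 × (j's share). Contributing is weakly dominant for j when that share is at least 1/4.2 = 0.2381, and contributing 0 is dominant otherwise.
The only share above 0.2381 is Hana's 9/36, contributing 39; the remaining 7 contribute 0. Total contributed: 39.
The reservoir fund pays out 4.2 × 39 = 163.80 in total (split across the unequal shares, but the aggregate is all that matters for the group sum).
The 7 free-riders keep 39 each, adding 273. Group total = 273 + 163.80 = 436.80.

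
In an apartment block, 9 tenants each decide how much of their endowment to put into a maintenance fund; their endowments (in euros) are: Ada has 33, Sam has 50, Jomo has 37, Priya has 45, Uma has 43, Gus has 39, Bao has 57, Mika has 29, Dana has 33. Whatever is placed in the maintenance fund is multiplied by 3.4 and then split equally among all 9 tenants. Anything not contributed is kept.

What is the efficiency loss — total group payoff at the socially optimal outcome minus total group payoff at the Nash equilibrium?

The private return per contributed unit is 3.4/9 = 0.3778 < 1 for every player regardless of endowment, so the Nash equilibrium is zero contribution and the group total is Σ E_j = 33 + 50 + 37 + 45 + 43 + 39 + 57 + 29 + 33 = 366.
Each contributed unit returns 3.400 to the group, so the social optimum is full contribution by everyone: group total = 3.400 × 366 = 1244.40.
Efficiency loss = (3.400 − 1) × 366 = 878.40.

878.40 euros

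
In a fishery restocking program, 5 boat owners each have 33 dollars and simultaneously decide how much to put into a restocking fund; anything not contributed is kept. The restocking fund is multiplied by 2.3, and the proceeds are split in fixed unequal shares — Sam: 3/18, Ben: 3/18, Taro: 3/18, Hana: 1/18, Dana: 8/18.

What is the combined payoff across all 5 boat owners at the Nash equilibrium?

207.90 dollars

For player j, contributing a unit is worthwhile iff 2.3 × (j's share) ≥ 1, i.e. iff j's share is at least 0.4348.
The only share above 0.4348 is Dana's 8/18, contributing 33; the remaining 4 contribute 0. Total contributed: 33.
The restocking fund pays out 2.3 × 33 = 75.90 in total (split across the unequal shares, but the aggregate is all that matters for the group sum).
The 4 free-riders keep 33 each, adding 132. Group total = 132 + 75.90 = 207.90.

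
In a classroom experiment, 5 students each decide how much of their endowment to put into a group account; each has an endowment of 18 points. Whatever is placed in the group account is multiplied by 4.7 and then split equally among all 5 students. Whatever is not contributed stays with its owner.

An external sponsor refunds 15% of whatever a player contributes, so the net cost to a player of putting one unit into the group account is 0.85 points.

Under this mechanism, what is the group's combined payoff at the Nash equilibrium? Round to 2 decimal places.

436.50 points

With the mechanism, a contributed unit returns (4.7/5) / 0.85 = 1.1059 per unit of net cost to the contributor — now above 1 — so contributing fully is weakly dominant for every player.
At the Nash equilibrium everyone contributes 18. Group total payoff = 5 × (18 × 0.15 + 4.7 × 18) = 436.50.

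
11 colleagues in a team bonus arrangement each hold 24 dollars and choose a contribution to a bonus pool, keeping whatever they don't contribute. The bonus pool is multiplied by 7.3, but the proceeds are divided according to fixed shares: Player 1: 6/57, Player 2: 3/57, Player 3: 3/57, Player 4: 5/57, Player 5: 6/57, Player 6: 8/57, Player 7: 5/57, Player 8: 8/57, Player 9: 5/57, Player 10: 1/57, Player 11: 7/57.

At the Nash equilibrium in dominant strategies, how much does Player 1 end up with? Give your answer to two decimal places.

60.88 dollars

Player j's private return per contributed unit is 7.3 × (j's share). Contributing is weakly dominant for j when that share is at least 1/7.3 = 0.1370, and contributing 0 is dominant otherwise.
Player 6 and Player 8 are above the threshold, contributing 24 each; the remaining 9 contribute 0. Total contributed: 48.
Player 1 keeps 24 and receives 7.3 × 48 × 6/57 = 36.88 from the bonus pool, for a payoff of 60.88.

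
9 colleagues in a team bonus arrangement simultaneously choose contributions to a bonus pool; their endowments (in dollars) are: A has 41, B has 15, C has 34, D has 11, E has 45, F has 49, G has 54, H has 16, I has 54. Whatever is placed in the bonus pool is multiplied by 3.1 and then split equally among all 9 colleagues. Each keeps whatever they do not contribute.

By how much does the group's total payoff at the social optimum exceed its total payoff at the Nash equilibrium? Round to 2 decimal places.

The private return per contributed unit is 3.1/9 = 0.3444 < 1 for every player regardless of endowment, so the Nash equilibrium is zero contribution and the group total is Σ E_j = 41 + 15 + 34 + 11 + 45 + 49 + 54 + 16 + 54 = 319.
Each contributed unit returns 3.100 to the group, so the social optimum is full contribution by everyone: group total = 3.100 × 319 = 988.90.
Efficiency loss = (3.100 − 1) × 319 = 669.90.

669.90 dollars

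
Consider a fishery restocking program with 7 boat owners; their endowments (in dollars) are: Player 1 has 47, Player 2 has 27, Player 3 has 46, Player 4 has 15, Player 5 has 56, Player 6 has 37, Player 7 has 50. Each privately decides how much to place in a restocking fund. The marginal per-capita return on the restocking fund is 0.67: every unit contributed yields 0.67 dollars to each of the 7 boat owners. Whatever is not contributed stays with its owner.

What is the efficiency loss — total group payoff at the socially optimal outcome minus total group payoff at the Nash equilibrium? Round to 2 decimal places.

The private return per contributed unit is 0.67 < 1 for everyone, so the Nash equilibrium is zero contribution and the group total is Σ E_j = 47 + 27 + 46 + 15 + 56 + 37 + 50 = 278.
Each contributed unit returns 4.690 to the group, so the social optimum is full contribution by everyone: group total = 4.690 × 278 = 1303.82.
Efficiency loss = (4.690 − 1) × 278 = 1025.82.

1025.82 dollars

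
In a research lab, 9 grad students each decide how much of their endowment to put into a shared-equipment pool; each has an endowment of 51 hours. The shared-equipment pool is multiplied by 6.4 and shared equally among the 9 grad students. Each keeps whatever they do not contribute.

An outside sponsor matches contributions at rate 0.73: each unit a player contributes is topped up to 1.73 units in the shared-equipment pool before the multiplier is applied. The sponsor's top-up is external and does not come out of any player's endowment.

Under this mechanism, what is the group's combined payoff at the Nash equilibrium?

5082.05 hours

The effective private return per unit is now 6.4 × 1.73 / 9 = 1.2302 > 1, so every player's dominant strategy flips to full contribution.
So the Nash equilibrium is full contribution by all 9; the group earns 6.4 × 1.73 × 459 = 5082.05.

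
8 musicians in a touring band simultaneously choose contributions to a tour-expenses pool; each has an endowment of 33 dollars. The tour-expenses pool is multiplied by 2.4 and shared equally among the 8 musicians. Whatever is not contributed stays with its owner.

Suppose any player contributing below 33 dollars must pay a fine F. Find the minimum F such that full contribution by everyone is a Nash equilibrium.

23.10 dollars

Given the others contribute fully, the best deviation is to contribute 0 (any partial contribution still incurs the fine and gives up units whose private return 0.3000 is below 1).
Deviating from 33 to 0 saves 33 dollars but forfeits the deviator's share of the drop in the tour-expenses pool: 2.4/8 × 33 = 9.90.
So the deviation gain is 33 − 9.90 = 23.10, and the fine must be at least 23.10 dollars to wipe it out.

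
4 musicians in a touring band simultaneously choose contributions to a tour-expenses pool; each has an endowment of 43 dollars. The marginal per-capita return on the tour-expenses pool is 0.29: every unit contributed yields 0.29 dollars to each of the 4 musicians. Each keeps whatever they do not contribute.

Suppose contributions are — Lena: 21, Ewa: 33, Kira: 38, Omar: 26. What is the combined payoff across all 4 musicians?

190.88 dollars

Total contributed: 21 + 33 + 38 + 26 = 118; total kept: 4 × 43 − 118 = 54.
The tour-expenses pool pays out 0.29 × 4 × 118 = 136.88 in aggregate.
Group total = 54 + 136.88 = 190.88.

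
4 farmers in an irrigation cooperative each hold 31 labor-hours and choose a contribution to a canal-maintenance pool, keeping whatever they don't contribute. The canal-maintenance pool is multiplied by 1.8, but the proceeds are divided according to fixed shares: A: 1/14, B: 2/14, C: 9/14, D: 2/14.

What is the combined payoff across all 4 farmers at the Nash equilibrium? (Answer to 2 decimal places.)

Each unit j contributes comes back to j as 1.8 × (j's share), so j prefers to contribute only if that share exceeds 1/1.8 = 0.5556; otherwise keeping the unit dominates.
C alone (share 9/14) is above the threshold, contributing 31; the remaining 3 contribute 0. Total contributed: 31.
The canal-maintenance pool pays out 1.8 × 31 = 55.80 in total (split across the unequal shares, but the aggregate is all that matters for the group sum).
The 3 free-riders keep 31 each, adding 93. Group total = 93 + 55.80 = 148.80.

148.80 labor-hours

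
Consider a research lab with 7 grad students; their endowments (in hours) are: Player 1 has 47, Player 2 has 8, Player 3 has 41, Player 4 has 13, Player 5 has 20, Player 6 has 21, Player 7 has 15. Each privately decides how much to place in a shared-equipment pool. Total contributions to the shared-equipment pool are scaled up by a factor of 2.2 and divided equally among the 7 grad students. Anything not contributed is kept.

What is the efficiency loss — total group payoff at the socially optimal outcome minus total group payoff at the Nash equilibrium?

The private return per contributed unit is 2.2/7 = 0.3143 < 1 for every player regardless of endowment, so the Nash equilibrium is zero contribution and the group total is Σ E_j = 47 + 8 + 41 + 13 + 20 + 21 + 15 = 165.
Each contributed unit returns 2.200 to the group, so the social optimum is full contribution by everyone: group total = 2.200 × 165 = 363.00.
Efficiency loss = (2.200 − 1) × 165 = 198.00.

198.00 hours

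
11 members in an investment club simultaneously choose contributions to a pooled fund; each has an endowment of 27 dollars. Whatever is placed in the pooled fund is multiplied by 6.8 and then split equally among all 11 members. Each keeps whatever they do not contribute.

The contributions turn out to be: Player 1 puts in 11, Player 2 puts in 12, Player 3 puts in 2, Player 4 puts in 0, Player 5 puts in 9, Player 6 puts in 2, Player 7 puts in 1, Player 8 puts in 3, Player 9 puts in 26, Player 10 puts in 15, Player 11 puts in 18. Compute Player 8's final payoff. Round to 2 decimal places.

Total contributed: 11 + 12 + 2 + 0 + 9 + 2 + 1 + 3 + 26 + 15 + 18 = 99.
Each receives 6.8 × 99 / 11 = 61.20 from the pooled fund.
Player 8 keeps 27 − 3 = 24, so Player 8's payoff is 24 + 61.20 = 85.20.

85.20 dollars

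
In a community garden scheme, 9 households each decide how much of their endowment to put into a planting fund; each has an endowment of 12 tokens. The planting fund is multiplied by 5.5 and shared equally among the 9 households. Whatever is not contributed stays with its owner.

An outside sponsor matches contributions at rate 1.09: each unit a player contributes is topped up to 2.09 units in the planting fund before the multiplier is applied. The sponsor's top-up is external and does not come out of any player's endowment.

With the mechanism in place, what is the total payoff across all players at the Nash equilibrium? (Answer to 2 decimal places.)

The effective private return per unit is now 5.5 × 2.09 / 9 = 1.2772 > 1, so every player's dominant strategy flips to full contribution.
At the Nash equilibrium everyone contributes 12. Group total payoff = 5.5 × 2.09 × 108 = 1241.46.

1241.46 tokens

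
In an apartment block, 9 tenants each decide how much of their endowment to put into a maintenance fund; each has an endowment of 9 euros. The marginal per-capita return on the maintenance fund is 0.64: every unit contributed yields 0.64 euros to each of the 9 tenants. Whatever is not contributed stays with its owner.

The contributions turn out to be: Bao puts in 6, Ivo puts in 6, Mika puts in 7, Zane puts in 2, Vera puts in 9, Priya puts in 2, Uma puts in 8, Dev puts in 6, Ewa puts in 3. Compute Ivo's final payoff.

34.36 euros

Total contributed: 6 + 6 + 7 + 2 + 9 + 2 + 8 + 6 + 3 = 49.
Each receives 0.64 × 49 = 31.36 from the maintenance fund.
Ivo keeps 9 − 6 = 3, so Ivo's payoff is 3 + 31.36 = 34.36.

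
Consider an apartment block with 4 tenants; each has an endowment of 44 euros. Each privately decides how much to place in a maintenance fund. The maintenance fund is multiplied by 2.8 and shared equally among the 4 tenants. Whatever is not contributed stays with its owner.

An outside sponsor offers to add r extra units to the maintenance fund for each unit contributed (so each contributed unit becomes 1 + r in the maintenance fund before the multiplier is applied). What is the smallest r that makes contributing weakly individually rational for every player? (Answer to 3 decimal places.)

0.429

With matching at rate r, one contributed unit becomes (1 + r) in the maintenance fund and returns 2.8 × (1 + r) / 4 to the contributor.
Setting this equal to 1: 1 + r = 4/2.8 = 1.4286.
So the minimum matching rate is r = 1.4286 − 1 = 0.429.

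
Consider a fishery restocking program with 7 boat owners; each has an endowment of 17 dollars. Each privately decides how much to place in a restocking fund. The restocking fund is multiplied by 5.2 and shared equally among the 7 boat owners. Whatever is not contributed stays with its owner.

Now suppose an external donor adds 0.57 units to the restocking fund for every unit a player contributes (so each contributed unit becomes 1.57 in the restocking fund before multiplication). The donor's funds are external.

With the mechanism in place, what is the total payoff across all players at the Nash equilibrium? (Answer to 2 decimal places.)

With the mechanism, a contributed unit returns 5.2 × 1.57 / 7 = 1.1663 per unit of net cost to the contributor — now above 1 — so contributing fully is weakly dominant for every player.
At the Nash equilibrium everyone contributes 17. Group total payoff = 5.2 × 1.57 × 119 = 971.52.

971.52 dollars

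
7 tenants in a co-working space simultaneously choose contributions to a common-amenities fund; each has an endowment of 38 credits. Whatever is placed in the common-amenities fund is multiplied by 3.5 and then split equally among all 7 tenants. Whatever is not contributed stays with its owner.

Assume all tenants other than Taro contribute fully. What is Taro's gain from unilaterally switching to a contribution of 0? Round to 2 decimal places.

Switching from a contribution of 38 to 0 lets Taro keep an extra 38 credits, but lowers the common-amenities fund by 38, which costs Taro their own share of that drop: 3.5/7 × 38 = 19.00.
Net gain = 38 − 19.00 = 19.00. The private return per contributed unit (0.5000) is below 1, so free-riding is indeed the best response regardless of what the others do.

19.00 credits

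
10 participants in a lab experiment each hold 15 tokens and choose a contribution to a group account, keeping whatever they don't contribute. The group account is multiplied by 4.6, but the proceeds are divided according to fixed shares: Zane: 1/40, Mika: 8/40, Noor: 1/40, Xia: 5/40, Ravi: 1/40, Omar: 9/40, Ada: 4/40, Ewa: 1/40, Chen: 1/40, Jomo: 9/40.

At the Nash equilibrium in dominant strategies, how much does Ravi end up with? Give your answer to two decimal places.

18.45 tokens

Player j's private return per contributed unit is 4.6 × (j's share). Contributing is weakly dominant for j when that share is at least 1/4.6 = 0.2174, and contributing 0 is dominant otherwise.
The shares above 0.2174 belong to Omar and Jomo, contributing 15 each; the remaining 8 contribute 0. Total contributed: 30.
Ravi keeps 15 and receives 4.6 × 30 × 1/40 = 3.45 from the group account, for a payoff of 18.45.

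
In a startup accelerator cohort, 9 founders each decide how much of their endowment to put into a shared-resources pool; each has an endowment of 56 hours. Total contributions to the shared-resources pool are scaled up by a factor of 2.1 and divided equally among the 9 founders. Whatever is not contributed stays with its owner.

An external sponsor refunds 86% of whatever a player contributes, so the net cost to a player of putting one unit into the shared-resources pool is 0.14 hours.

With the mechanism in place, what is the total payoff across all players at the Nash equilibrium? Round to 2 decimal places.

With the mechanism, a contributed unit returns (2.1/9) / 0.14 = 1.6667 per unit of net cost to the contributor — now above 1 — so contributing fully is weakly dominant for every player.
At the Nash equilibrium everyone contributes 56. Group total payoff = 9 × (56 × 0.86 + 2.1 × 56) = 1491.84.

1491.84 hours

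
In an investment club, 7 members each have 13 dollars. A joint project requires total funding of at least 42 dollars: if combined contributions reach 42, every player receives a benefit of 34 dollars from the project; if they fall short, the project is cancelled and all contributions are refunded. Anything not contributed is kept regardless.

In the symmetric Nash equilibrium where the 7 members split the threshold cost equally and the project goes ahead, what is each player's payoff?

41 dollars

Equal share of the threshold: 42/7 = 6.
At this profile no one gains by cutting their contribution: any cut drops the total below 42, the project is cancelled, contributions are refunded, and the deviator ends with 13, which is less than 13 − 6 + 34 = 41. Contributing more than 6 just wastes the excess. So contributing exactly 6 is a best response.
Each player's payoff: 13 − 6 + 34 = 41.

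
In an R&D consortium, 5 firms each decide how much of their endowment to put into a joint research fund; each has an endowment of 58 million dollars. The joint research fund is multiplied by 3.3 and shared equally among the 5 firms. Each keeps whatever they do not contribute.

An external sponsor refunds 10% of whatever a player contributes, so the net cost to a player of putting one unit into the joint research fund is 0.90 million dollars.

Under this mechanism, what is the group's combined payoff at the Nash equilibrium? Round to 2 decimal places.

290.00 million dollars

With the mechanism, a contributed unit returns (3.3/5) / 0.90 = 0.7333 per unit of net cost — still below 1 — so contributing 0 remains dominant for every player.
At the Nash equilibrium no one contributes; group total payoff = 5 × 58 = 290.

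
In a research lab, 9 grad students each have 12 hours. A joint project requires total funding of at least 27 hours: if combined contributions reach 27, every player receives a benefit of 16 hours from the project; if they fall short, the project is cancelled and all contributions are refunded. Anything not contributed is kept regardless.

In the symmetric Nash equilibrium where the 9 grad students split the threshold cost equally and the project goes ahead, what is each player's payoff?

Equal share of the threshold: 27/9 = 3.
At this profile no one gains by cutting their contribution: any cut drops the total below 27, the project is cancelled, contributions are refunded, and the deviator ends with 12, which is less than 12 − 3 + 16 = 25. Contributing more than 3 just wastes the excess. So contributing exactly 3 is a best response.
Each player's payoff: 12 − 3 + 16 = 25.

25 hours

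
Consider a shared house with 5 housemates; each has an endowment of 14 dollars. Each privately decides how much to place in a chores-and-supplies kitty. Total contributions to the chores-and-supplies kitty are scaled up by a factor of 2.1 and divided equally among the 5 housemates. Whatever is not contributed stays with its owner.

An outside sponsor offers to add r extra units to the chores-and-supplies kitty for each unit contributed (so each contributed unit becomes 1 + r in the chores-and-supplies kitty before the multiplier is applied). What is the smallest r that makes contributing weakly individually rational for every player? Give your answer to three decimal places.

With matching at rate r, one contributed unit becomes (1 + r) in the chores-and-supplies kitty and returns 2.1 × (1 + r) / 5 to the contributor.
Setting this equal to 1: 1 + r = 5/2.1 = 2.3810.
So the minimum matching rate is r = 2.3810 − 1 = 1.381.

1.381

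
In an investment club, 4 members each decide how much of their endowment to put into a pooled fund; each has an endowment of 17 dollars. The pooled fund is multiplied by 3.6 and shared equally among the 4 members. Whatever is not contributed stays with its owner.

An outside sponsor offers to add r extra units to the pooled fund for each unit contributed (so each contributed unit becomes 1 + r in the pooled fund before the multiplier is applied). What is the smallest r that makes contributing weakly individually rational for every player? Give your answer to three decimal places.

With matching at rate r, one contributed unit becomes (1 + r) in the pooled fund and returns 3.6 × (1 + r) / 4 to the contributor.
Setting this equal to 1: 1 + r = 4/3.6 = 1.1111.
So the minimum matching rate is r = 1.1111 − 1 = 0.111.

0.111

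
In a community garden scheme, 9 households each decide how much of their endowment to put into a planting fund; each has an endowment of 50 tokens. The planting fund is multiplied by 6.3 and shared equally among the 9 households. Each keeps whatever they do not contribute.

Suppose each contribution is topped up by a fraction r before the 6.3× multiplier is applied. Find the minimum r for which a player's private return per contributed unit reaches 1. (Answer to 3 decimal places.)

0.429

With matching at rate r, one contributed unit becomes (1 + r) in the planting fund and returns 6.3 × (1 + r) / 9 to the contributor.
Setting this equal to 1: 1 + r = 9/6.3 = 1.4286.
So the minimum matching rate is r = 1.4286 − 1 = 0.429.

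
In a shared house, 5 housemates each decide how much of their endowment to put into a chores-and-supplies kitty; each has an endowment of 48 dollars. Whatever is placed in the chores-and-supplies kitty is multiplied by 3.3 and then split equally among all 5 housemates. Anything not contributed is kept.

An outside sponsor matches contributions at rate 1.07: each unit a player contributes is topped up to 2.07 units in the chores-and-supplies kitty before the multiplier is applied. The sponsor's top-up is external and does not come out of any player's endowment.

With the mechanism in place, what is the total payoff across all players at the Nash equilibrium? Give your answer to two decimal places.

Under the mechanism each unit contributed yields 3.3 × 2.07 / 5 = 1.3662 back to its contributor per unit of net cost, which exceeds 1, making full contribution the dominant choice for everyone.
At the Nash equilibrium everyone contributes 48. Group total payoff = 3.3 × 2.07 × 240 = 1639.44.

1639.44 dollars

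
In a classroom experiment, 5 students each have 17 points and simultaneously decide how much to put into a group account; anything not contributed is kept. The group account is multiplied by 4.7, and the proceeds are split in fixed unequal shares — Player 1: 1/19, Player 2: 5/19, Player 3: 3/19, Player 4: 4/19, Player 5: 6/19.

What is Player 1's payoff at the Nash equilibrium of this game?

25.41 points

For player j, contributing a unit is worthwhile iff 4.7 × (j's share) ≥ 1, i.e. iff j's share is at least 0.2128.
Player 2 and Player 5 are above the threshold, contributing 17 each; the remaining 3 contribute 0. Total contributed: 34.
Player 1 keeps 17 and receives 4.7 × 34 × 1/19 = 8.41 from the group account, for a payoff of 25.41.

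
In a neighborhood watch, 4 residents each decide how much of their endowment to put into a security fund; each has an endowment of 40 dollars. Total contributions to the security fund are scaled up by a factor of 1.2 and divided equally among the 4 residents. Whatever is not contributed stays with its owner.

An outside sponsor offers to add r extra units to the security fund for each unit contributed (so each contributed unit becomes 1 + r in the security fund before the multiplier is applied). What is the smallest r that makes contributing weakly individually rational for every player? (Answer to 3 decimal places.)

2.333

With matching at rate r, one contributed unit becomes (1 + r) in the security fund and returns 1.2 × (1 + r) / 4 to the contributor.
Setting this equal to 1: 1 + r = 4/1.2 = 3.3333.
So the minimum matching rate is r = 3.3333 − 1 = 2.333.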